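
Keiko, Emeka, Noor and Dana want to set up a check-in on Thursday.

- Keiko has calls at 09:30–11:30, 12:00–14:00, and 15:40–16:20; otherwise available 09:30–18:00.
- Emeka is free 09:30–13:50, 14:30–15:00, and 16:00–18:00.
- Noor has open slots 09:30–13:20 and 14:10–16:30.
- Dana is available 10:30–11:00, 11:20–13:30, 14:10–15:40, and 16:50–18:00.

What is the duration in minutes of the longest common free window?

30 minutes

Keiko free within 09:30–18:00: 11:30–12:00, 14:00–15:40, 16:20–18:00.
Keiko ∩ Emeka: 11:30–12:00, 14:30–15:00, 16:20–18:00.
Keiko ∩ Emeka ∩ Noor: 11:30–12:00, 14:30–15:00, 16:20–16:30.
Keiko ∩ Emeka ∩ Noor ∩ Dana: 11:30–12:00, 14:30–15:00.
Common window lengths: 30, 30 min; longest is 30.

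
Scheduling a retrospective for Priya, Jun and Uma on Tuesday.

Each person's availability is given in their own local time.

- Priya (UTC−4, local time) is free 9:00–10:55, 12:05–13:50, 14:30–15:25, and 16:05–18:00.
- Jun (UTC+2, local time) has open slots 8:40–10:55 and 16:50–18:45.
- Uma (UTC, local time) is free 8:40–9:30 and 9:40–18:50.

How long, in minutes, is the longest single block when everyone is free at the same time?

40 minutes

Priya → UTC: 13:00–14:55, 16:05–17:50, 18:30–19:25, 20:05–22:00.
Jun → UTC: 06:40–08:55, 14:50–16:45.
Uma → UTC: 08:40–09:30, 09:40–18:50.
Priya ∩ Jun: 14:50–14:55, 16:05–16:45.
Priya ∩ Jun ∩ Uma: 14:50–14:55, 16:05–16:45.
Common window lengths: 5, 40 min; longest is 40.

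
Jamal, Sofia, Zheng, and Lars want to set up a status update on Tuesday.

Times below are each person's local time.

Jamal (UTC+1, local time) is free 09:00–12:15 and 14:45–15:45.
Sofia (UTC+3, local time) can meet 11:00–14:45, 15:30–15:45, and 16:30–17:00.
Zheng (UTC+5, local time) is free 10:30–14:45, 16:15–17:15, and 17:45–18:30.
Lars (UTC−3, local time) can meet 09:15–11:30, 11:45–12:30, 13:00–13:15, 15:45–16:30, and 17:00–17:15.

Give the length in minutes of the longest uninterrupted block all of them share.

Jamal → UTC: 08:00–11:15, 13:45–14:45.
Sofia → UTC: 08:00–11:45, 12:30–12:45, 13:30–14:00.
Zheng → UTC: 05:30–09:45, 11:15–12:15, 12:45–13:30.
Lars → UTC: 12:15–14:30, 14:45–15:30, 16:00–16:15, 18:45–19:30, 20:00–20:15.
Jamal ∩ Sofia: 08:00–11:15, 13:45–14:00.
Jamal ∩ Sofia ∩ Zheng: 08:00–09:45.
Jamal ∩ Sofia ∩ Zheng ∩ Lars: (none).
No common window.

0 minutes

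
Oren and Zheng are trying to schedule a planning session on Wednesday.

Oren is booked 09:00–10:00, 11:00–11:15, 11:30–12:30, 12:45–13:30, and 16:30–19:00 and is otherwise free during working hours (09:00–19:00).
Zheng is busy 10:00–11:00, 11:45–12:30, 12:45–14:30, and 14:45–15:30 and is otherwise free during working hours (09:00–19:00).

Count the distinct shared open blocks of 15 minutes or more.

Oren free within 09:00–19:00: 10:00–11:00, 11:15–11:30, 12:30–12:45, 13:30–16:30.
Zheng free within 09:00–19:00: 09:00–10:00, 11:00–11:45, 12:30–12:45, 14:30–14:45, 15:30–19:00.
Oren ∩ Zheng: 11:15–11:30, 12:30–12:45, 14:30–14:45, 15:30–16:30.
Windows ≥ 15 min: 11:15–11:30, 12:30–12:45, 14:30–14:45, 15:30–16:30.
That's 4 windows.

4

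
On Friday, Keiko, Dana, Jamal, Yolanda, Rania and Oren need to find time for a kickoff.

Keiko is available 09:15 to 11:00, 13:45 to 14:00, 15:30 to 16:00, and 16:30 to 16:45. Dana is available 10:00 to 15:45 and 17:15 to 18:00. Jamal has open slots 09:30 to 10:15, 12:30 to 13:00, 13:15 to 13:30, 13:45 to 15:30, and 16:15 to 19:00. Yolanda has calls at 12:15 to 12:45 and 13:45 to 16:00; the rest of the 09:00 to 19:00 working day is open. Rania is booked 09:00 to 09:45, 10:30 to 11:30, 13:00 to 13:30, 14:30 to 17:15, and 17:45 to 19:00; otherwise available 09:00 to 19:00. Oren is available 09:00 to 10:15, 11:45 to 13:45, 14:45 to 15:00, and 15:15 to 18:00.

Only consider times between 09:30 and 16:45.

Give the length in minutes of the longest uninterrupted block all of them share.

15 minutes

Yolanda free within 09:00–19:00: 09:00–12:15, 12:45–13:45, 16:00–19:00.
Rania free within 09:00–19:00: 09:45–10:30, 11:30–13:00, 13:30–14:30, 17:15–17:45.
Keiko ∩ Dana: 10:00–11:00, 13:45–14:00, 15:30–15:45.
Keiko ∩ Dana ∩ Jamal: 10:00–10:15, 13:45–14:00.
Keiko ∩ Dana ∩ Jamal ∩ Yolanda: 10:00–10:15.
Keiko ∩ Dana ∩ Jamal ∩ Yolanda ∩ Rania: 10:00–10:15.
Keiko ∩ Dana ∩ Jamal ∩ Yolanda ∩ Rania ∩ Oren: 10:00–10:15.
Restricted to 09:30–16:45: 10:00–10:15.
Single common window of 15 minutes.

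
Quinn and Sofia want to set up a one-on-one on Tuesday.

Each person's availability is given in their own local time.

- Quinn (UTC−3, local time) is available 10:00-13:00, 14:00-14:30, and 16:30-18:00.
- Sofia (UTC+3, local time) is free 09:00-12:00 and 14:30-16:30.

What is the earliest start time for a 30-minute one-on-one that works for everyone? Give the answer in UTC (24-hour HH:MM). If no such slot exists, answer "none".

Quinn → UTC: 13:00–16:00, 17:00–17:30, 19:30–21:00.
Sofia → UTC: 06:00–09:00, 11:30–13:30.
Quinn ∩ Sofia: 13:00–13:30.
Windows ≥ 30 min: 13:00–13:30.
Earliest such window starts at 13:00.

13:00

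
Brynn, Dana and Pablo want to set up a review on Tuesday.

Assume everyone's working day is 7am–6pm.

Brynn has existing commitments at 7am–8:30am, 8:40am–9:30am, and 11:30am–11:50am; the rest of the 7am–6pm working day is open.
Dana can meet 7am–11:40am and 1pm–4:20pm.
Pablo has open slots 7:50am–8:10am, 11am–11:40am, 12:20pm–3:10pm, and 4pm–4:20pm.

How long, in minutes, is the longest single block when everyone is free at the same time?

Brynn free within 07:00–18:00: 08:30–08:40, 09:30–11:30, 11:50–18:00.
Brynn ∩ Dana: 08:30–08:40, 09:30–11:30, 13:00–16:20.
Brynn ∩ Dana ∩ Pablo: 11:00–11:30, 13:00–15:10, 16:00–16:20.
Common window lengths: 30, 130, 20 min; longest is 130.

130 minutes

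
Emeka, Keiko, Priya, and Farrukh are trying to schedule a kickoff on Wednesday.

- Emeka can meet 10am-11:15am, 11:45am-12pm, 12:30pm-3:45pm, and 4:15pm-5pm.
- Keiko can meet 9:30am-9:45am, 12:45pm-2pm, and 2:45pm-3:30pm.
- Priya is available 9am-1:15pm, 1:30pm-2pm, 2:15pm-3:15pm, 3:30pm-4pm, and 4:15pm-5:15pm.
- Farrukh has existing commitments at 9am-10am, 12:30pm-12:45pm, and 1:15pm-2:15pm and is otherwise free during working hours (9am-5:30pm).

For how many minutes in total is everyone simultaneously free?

Farrukh free within 09:00–17:30: 10:00–12:30, 12:45–13:15, 14:15–17:30.
Emeka ∩ Keiko: 12:45–14:00, 14:45–15:30.
Emeka ∩ Keiko ∩ Priya: 12:45–13:15, 13:30–14:00, 14:45–15:15.
Emeka ∩ Keiko ∩ Priya ∩ Farrukh: 12:45–13:15, 14:45–15:15.
Total common minutes: 30 + 30 = 60.

60 minutes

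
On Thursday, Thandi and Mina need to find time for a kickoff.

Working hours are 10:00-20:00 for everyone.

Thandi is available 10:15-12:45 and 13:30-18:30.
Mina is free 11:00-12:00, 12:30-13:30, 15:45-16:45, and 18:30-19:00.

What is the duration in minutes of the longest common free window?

Thandi ∩ Mina: 11:00–12:00, 12:30–12:45, 15:45–16:45.
Common window lengths: 60, 15, 60 min; longest is 60.

60 minutes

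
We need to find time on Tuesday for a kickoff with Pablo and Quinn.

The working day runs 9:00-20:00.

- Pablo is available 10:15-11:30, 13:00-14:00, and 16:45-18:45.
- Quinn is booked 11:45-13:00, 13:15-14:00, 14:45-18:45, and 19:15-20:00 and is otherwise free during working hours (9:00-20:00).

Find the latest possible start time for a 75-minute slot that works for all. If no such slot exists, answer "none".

Quinn free within 09:00–20:00: 09:00–11:45, 13:00–13:15, 14:00–14:45, 18:45–19:15.
Pablo ∩ Quinn: 10:15–11:30, 13:00–13:15.
Windows ≥ 75 min: 10:15–11:30.
Latest start in the last window 10:15–11:30 is 11:30 − 75 min = 10:15.

10:15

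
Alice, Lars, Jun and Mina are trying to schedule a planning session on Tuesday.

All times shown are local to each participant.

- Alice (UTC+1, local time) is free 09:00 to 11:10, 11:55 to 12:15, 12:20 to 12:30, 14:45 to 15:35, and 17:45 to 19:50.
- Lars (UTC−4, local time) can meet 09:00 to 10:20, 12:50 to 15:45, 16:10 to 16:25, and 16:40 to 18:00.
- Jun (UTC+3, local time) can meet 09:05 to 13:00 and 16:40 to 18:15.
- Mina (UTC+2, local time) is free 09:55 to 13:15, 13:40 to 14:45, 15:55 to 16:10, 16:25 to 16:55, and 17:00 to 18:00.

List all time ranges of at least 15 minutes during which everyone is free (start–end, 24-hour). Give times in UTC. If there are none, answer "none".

Alice → UTC: 08:00–10:10, 10:55–11:15, 11:20–11:30, 13:45–14:35, 16:45–18:50.
Lars → UTC: 13:00–14:20, 16:50–19:45, 20:10–20:25, 20:40–22:00.
Jun → UTC: 06:05–10:00, 13:40–15:15.
Mina → UTC: 07:55–11:15, 11:40–12:45, 13:55–14:10, 14:25–14:55, 15:00–16:00.
Alice ∩ Lars: 13:45–14:20, 16:50–18:50.
Alice ∩ Lars ∩ Jun: 13:45–14:20.
Alice ∩ Lars ∩ Jun ∩ Mina: 13:55–14:10.
Windows ≥ 15 min: 13:55–14:10.

13:55–14:10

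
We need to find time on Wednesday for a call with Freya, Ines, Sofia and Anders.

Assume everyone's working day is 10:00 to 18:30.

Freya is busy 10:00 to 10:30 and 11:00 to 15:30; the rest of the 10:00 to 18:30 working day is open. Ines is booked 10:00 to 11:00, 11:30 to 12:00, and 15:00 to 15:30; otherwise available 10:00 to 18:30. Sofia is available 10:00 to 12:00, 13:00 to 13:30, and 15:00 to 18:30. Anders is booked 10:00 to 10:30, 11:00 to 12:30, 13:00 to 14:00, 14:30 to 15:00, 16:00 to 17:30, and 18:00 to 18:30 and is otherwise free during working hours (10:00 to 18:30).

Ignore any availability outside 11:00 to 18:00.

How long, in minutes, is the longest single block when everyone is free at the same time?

30 minutes

Freya free within 10:00–18:30: 10:30–11:00, 15:30–18:30.
Ines free within 10:00–18:30: 11:00–11:30, 12:00–15:00, 15:30–18:30.
Anders free within 10:00–18:30: 10:30–11:00, 12:30–13:00, 14:00–14:30, 15:00–16:00, 17:30–18:00.
Freya ∩ Ines: 15:30–18:30.
Freya ∩ Ines ∩ Sofia: 15:30–18:30.
Freya ∩ Ines ∩ Sofia ∩ Anders: 15:30–16:00, 17:30–18:00.
Restricted to 11:00–18:00: 15:30–16:00, 17:30–18:00.
Common window lengths: 30, 30 min; longest is 30.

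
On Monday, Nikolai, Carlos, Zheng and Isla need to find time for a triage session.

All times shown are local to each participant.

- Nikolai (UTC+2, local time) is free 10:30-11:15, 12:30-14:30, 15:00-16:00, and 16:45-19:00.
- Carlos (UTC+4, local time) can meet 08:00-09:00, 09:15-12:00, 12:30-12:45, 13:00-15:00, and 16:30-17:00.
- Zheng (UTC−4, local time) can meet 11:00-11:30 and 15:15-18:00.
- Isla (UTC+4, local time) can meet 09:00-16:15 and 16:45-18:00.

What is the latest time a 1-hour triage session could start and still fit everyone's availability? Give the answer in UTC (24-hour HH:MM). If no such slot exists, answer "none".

none

Nikolai → UTC: 08:30–09:15, 10:30–12:30, 13:00–14:00, 14:45–17:00.
Carlos → UTC: 04:00–05:00, 05:15–08:00, 08:30–08:45, 09:00–11:00, 12:30–13:00.
Zheng → UTC: 15:00–15:30, 19:15–22:00.
Isla → UTC: 05:00–12:15, 12:45–14:00.
Nikolai ∩ Carlos: 08:30–08:45, 09:00–09:15, 10:30–11:00.
Nikolai ∩ Carlos ∩ Zheng: (none).
Nikolai ∩ Carlos ∩ Zheng ∩ Isla: (none).
Windows ≥ 60 min: (none).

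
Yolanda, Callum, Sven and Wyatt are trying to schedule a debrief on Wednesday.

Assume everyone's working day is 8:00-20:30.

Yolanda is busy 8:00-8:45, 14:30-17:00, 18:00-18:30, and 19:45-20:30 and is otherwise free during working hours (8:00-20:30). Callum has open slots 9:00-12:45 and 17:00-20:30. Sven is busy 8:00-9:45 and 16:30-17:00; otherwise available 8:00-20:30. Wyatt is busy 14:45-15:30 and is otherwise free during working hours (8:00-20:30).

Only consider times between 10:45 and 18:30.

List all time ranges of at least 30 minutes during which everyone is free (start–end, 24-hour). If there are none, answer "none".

Yolanda free within 08:00–20:30: 08:45–14:30, 17:00–18:00, 18:30–19:45.
Sven free within 08:00–20:30: 09:45–16:30, 17:00–20:30.
Wyatt free within 08:00–20:30: 08:00–14:45, 15:30–20:30.
Yolanda ∩ Callum: 09:00–12:45, 17:00–18:00, 18:30–19:45.
Yolanda ∩ Callum ∩ Sven: 09:45–12:45, 17:00–18:00, 18:30–19:45.
Yolanda ∩ Callum ∩ Sven ∩ Wyatt: 09:45–12:45, 17:00–18:00, 18:30–19:45.
Restricted to 10:45–18:30: 10:45–12:45, 17:00–18:00.
Windows ≥ 30 min: 10:45–12:45, 17:00–18:00.

10:45–12:45, 17:00–18:00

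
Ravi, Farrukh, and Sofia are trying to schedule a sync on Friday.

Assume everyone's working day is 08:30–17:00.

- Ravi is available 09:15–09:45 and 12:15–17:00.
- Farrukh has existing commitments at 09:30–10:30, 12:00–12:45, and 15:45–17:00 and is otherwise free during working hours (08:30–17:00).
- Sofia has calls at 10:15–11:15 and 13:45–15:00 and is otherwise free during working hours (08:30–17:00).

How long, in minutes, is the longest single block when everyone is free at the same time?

Farrukh free within 08:30–17:00: 08:30–09:30, 10:30–12:00, 12:45–15:45.
Sofia free within 08:30–17:00: 08:30–10:15, 11:15–13:45, 15:00–17:00.
Ravi ∩ Farrukh: 09:15–09:30, 12:45–15:45.
Ravi ∩ Farrukh ∩ Sofia: 09:15–09:30, 12:45–13:45, 15:00–15:45.
Common window lengths: 15, 60, 45 min; longest is 60.

60 minutes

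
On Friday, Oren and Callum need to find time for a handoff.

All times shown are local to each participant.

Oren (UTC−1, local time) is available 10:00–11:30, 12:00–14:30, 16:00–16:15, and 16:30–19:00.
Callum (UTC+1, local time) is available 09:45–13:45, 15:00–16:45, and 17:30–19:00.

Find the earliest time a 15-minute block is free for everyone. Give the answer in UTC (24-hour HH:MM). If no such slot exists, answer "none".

11:00

Oren → UTC: 11:00–12:30, 13:00–15:30, 17:00–17:15, 17:30–20:00.
Callum → UTC: 08:45–12:45, 14:00–15:45, 16:30–18:00.
Oren ∩ Callum: 11:00–12:30, 14:00–15:30, 17:00–17:15, 17:30–18:00.
Windows ≥ 15 min: 11:00–12:30, 14:00–15:30, 17:00–17:15, 17:30–18:00.
Earliest such window starts at 11:00.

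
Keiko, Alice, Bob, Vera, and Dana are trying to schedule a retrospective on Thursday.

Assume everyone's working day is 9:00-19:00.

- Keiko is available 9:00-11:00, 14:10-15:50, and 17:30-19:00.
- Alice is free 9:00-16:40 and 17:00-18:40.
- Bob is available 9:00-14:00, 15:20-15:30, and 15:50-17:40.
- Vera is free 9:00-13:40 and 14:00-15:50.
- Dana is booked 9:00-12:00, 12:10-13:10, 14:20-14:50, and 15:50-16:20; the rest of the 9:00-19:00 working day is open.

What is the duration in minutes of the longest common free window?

Dana free within 09:00–19:00: 12:00–12:10, 13:10–14:20, 14:50–15:50, 16:20–19:00.
Keiko ∩ Alice: 09:00–11:00, 14:10–15:50, 17:30–18:40.
Keiko ∩ Alice ∩ Bob: 09:00–11:00, 15:20–15:30, 17:30–17:40.
Keiko ∩ Alice ∩ Bob ∩ Vera: 09:00–11:00, 15:20–15:30.
Keiko ∩ Alice ∩ Bob ∩ Vera ∩ Dana: 15:20–15:30.
Single common window of 10 minutes.

10 minutes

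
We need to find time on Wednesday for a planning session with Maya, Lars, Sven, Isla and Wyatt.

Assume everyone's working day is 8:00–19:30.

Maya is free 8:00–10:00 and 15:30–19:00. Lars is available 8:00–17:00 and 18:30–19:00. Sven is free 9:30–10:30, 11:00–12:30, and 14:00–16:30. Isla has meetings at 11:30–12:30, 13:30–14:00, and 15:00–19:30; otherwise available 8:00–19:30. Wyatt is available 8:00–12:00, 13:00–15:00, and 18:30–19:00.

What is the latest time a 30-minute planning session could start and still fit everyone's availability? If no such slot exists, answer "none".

Isla free within 08:00–19:30: 08:00–11:30, 12:30–13:30, 14:00–15:00.
Maya ∩ Lars: 08:00–10:00, 15:30–17:00, 18:30–19:00.
Maya ∩ Lars ∩ Sven: 09:30–10:00, 15:30–16:30.
Maya ∩ Lars ∩ Sven ∩ Isla: 09:30–10:00.
Maya ∩ Lars ∩ Sven ∩ Isla ∩ Wyatt: 09:30–10:00.
Windows ≥ 30 min: 09:30–10:00.
Latest start in the last window 09:30–10:00 is 10:00 − 30 min = 09:30.

09:30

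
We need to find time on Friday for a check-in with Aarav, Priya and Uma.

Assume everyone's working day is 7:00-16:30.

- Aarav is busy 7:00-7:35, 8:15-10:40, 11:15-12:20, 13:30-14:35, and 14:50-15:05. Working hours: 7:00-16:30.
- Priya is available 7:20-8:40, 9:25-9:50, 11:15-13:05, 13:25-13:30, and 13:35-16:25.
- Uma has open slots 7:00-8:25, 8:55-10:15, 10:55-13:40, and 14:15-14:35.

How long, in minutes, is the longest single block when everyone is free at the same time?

Aarav free within 07:00–16:30: 07:35–08:15, 10:40–11:15, 12:20–13:30, 14:35–14:50, 15:05–16:30.
Aarav ∩ Priya: 07:35–08:15, 12:20–13:05, 13:25–13:30, 14:35–14:50, 15:05–16:25.
Aarav ∩ Priya ∩ Uma: 07:35–08:15, 12:20–13:05, 13:25–13:30.
Common window lengths: 40, 45, 5 min; longest is 45.

45 minutes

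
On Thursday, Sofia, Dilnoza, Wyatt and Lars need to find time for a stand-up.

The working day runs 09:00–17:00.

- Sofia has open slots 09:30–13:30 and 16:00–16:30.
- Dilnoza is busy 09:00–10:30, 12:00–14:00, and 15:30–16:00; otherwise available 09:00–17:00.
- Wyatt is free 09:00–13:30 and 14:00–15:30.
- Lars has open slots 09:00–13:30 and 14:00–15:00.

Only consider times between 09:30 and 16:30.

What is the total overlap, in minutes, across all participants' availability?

90 minutes

Dilnoza free within 09:00–17:00: 10:30–12:00, 14:00–15:30, 16:00–17:00.
Sofia ∩ Dilnoza: 10:30–12:00, 16:00–16:30.
Sofia ∩ Dilnoza ∩ Wyatt: 10:30–12:00.
Sofia ∩ Dilnoza ∩ Wyatt ∩ Lars: 10:30–12:00.
Restricted to 09:30–16:30: 10:30–12:00.
Total common minutes: 90.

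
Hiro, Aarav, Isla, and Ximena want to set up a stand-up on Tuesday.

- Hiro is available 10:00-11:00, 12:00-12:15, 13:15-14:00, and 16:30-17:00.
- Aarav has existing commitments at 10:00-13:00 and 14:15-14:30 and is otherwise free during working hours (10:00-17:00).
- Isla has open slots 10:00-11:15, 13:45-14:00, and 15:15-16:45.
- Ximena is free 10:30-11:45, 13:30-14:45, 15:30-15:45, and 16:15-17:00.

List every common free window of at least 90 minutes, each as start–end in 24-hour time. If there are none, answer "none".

Aarav free within 10:00–17:00: 13:00–14:15, 14:30–17:00.
Hiro ∩ Aarav: 13:15–14:00, 16:30–17:00.
Hiro ∩ Aarav ∩ Isla: 13:45–14:00, 16:30–16:45.
Hiro ∩ Aarav ∩ Isla ∩ Ximena: 13:45–14:00, 16:30–16:45.
Windows ≥ 90 min: (none).

none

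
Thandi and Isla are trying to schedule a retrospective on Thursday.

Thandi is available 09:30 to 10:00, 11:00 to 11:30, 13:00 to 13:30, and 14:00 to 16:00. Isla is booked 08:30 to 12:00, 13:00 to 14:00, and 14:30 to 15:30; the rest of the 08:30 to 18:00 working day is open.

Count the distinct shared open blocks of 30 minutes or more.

Isla free within 08:30–18:00: 12:00–13:00, 14:00–14:30, 15:30–18:00.
Thandi ∩ Isla: 14:00–14:30, 15:30–16:00.
Windows ≥ 30 min: 14:00–14:30, 15:30–16:00.
That's 2 windows.

2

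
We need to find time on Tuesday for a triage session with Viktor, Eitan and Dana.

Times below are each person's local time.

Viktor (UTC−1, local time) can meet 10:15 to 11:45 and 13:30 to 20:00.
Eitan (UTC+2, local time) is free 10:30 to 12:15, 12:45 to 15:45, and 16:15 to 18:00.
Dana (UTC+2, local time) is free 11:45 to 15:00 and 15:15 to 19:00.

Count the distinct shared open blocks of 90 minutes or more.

Viktor → UTC: 11:15–12:45, 14:30–21:00.
Eitan → UTC: 08:30–10:15, 10:45–13:45, 14:15–16:00.
Dana → UTC: 09:45–13:00, 13:15–17:00.
Viktor ∩ Eitan: 11:15–12:45, 14:30–16:00.
Viktor ∩ Eitan ∩ Dana: 11:15–12:45, 14:30–16:00.
Windows ≥ 90 min: 11:15–12:45, 14:30–16:00.
That's 2 windows.

2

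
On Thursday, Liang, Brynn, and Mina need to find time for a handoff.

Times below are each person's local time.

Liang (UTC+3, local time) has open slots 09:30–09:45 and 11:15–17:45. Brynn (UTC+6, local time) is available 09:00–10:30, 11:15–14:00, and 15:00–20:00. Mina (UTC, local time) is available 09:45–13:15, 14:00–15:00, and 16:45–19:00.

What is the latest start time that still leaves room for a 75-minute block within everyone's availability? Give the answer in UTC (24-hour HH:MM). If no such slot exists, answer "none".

12:00

Liang → UTC: 06:30–06:45, 08:15–14:45.
Brynn → UTC: 03:00–04:30, 05:15–08:00, 09:00–14:00.
Mina → UTC: 09:45–13:15, 14:00–15:00, 16:45–19:00.
Liang ∩ Brynn: 06:30–06:45, 09:00–14:00.
Liang ∩ Brynn ∩ Mina: 09:45–13:15.
Windows ≥ 75 min: 09:45–13:15.
Latest start in the last window 09:45–13:15 is 13:15 − 75 min = 12:00.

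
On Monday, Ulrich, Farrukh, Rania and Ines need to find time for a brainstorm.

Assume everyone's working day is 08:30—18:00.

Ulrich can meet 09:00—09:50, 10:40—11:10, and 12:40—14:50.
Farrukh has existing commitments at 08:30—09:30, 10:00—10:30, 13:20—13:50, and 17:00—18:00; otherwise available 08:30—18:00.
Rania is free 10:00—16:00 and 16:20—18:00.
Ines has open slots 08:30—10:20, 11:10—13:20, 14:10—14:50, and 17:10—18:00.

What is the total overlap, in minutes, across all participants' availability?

Farrukh free within 08:30–18:00: 09:30–10:00, 10:30–13:20, 13:50–17:00.
Ulrich ∩ Farrukh: 09:30–09:50, 10:40–11:10, 12:40–13:20, 13:50–14:50.
Ulrich ∩ Farrukh ∩ Rania: 10:40–11:10, 12:40–13:20, 13:50–14:50.
Ulrich ∩ Farrukh ∩ Rania ∩ Ines: 12:40–13:20, 14:10–14:50.
Total common minutes: 40 + 40 = 80.

80 minutes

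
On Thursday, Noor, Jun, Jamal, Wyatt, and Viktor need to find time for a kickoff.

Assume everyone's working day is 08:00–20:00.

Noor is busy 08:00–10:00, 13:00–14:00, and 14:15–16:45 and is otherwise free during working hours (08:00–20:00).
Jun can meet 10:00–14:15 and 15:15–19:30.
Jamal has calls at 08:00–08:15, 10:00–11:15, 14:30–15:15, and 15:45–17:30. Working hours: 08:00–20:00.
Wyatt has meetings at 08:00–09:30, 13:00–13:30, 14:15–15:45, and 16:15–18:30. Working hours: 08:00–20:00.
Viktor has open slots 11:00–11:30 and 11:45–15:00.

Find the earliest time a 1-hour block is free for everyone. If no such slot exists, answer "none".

Noor free within 08:00–20:00: 10:00–13:00, 14:00–14:15, 16:45–20:00.
Jamal free within 08:00–20:00: 08:15–10:00, 11:15–14:30, 15:15–15:45, 17:30–20:00.
Wyatt free within 08:00–20:00: 09:30–13:00, 13:30–14:15, 15:45–16:15, 18:30–20:00.
Noor ∩ Jun: 10:00–13:00, 14:00–14:15, 16:45–19:30.
Noor ∩ Jun ∩ Jamal: 11:15–13:00, 14:00–14:15, 17:30–19:30.
Noor ∩ Jun ∩ Jamal ∩ Wyatt: 11:15–13:00, 14:00–14:15, 18:30–19:30.
Noor ∩ Jun ∩ Jamal ∩ Wyatt ∩ Viktor: 11:15–11:30, 11:45–13:00, 14:00–14:15.
Windows ≥ 60 min: 11:45–13:00.
Earliest such window starts at 11:45.

11:45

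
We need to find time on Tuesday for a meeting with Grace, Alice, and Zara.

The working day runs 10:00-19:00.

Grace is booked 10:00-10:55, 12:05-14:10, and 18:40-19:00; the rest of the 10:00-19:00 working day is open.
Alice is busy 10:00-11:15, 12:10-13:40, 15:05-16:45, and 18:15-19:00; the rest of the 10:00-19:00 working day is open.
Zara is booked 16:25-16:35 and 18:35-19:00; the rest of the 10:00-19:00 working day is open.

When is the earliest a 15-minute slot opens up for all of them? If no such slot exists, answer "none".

Grace free within 10:00–19:00: 10:55–12:05, 14:10–18:40.
Alice free within 10:00–19:00: 11:15–12:10, 13:40–15:05, 16:45–18:15.
Zara free within 10:00–19:00: 10:00–16:25, 16:35–18:35.
Grace ∩ Alice: 11:15–12:05, 14:10–15:05, 16:45–18:15.
Grace ∩ Alice ∩ Zara: 11:15–12:05, 14:10–15:05, 16:45–18:15.
Windows ≥ 15 min: 11:15–12:05, 14:10–15:05, 16:45–18:15.
Earliest such window starts at 11:15.

11:15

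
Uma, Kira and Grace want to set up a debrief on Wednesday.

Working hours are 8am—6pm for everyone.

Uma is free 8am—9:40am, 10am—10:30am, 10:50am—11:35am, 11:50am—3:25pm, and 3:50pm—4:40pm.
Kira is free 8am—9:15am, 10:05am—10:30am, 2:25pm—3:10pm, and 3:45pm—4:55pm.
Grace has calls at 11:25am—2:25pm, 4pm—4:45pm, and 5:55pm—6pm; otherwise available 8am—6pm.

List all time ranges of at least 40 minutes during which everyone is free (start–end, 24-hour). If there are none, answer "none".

Grace free within 08:00–18:00: 08:00–11:25, 14:25–16:00, 16:45–17:55.
Uma ∩ Kira: 08:00–09:15, 10:05–10:30, 14:25–15:10, 15:50–16:40.
Uma ∩ Kira ∩ Grace: 08:00–09:15, 10:05–10:30, 14:25–15:10, 15:50–16:00.
Windows ≥ 40 min: 08:00–09:15, 14:25–15:10.

08:00–09:15, 14:25–15:10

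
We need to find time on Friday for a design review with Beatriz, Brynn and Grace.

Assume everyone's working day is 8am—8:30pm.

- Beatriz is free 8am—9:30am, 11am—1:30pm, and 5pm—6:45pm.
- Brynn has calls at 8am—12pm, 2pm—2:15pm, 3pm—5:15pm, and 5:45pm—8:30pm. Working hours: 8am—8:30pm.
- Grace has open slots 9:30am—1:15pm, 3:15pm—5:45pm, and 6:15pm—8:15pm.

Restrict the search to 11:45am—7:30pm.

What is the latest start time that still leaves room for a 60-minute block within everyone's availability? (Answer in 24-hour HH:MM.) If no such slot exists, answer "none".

12:15

Brynn free within 08:00–20:30: 12:00–14:00, 14:15–15:00, 17:15–17:45.
Beatriz ∩ Brynn: 12:00–13:30, 17:15–17:45.
Beatriz ∩ Brynn ∩ Grace: 12:00–13:15, 17:15–17:45.
Restricted to 11:45–19:30: 12:00–13:15, 17:15–17:45.
Windows ≥ 60 min: 12:00–13:15.
Latest start in the last window 12:00–13:15 is 13:15 − 60 min = 12:15.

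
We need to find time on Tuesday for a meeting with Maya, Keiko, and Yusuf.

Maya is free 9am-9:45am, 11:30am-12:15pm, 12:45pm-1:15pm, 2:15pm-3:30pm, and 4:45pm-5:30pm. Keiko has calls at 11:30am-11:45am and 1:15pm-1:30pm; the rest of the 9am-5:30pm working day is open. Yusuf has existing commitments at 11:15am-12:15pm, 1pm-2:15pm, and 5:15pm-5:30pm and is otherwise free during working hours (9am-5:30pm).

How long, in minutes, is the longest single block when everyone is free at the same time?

Keiko free within 09:00–17:30: 09:00–11:30, 11:45–13:15, 13:30–17:30.
Yusuf free within 09:00–17:30: 09:00–11:15, 12:15–13:00, 14:15–17:15.
Maya ∩ Keiko: 09:00–09:45, 11:45–12:15, 12:45–13:15, 14:15–15:30, 16:45–17:30.
Maya ∩ Keiko ∩ Yusuf: 09:00–09:45, 12:45–13:00, 14:15–15:30, 16:45–17:15.
Common window lengths: 45, 15, 75, 30 min; longest is 75.

75 minutes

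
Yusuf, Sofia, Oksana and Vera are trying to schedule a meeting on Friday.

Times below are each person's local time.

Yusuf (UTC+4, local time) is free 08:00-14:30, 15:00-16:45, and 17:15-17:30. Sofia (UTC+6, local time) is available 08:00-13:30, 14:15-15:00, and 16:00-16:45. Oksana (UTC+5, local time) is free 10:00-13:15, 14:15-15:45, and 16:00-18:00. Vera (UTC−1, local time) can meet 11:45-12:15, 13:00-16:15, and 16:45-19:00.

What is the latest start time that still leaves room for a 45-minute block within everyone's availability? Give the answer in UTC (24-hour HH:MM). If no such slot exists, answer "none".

Yusuf → UTC: 04:00–10:30, 11:00–12:45, 13:15–13:30.
Sofia → UTC: 02:00–07:30, 08:15–09:00, 10:00–10:45.
Oksana → UTC: 05:00–08:15, 09:15–10:45, 11:00–13:00.
Vera → UTC: 12:45–13:15, 14:00–17:15, 17:45–20:00.
Yusuf ∩ Sofia: 04:00–07:30, 08:15–09:00, 10:00–10:30.
Yusuf ∩ Sofia ∩ Oksana: 05:00–07:30, 10:00–10:30.
Yusuf ∩ Sofia ∩ Oksana ∩ Vera: (none).
Windows ≥ 45 min: (none).

none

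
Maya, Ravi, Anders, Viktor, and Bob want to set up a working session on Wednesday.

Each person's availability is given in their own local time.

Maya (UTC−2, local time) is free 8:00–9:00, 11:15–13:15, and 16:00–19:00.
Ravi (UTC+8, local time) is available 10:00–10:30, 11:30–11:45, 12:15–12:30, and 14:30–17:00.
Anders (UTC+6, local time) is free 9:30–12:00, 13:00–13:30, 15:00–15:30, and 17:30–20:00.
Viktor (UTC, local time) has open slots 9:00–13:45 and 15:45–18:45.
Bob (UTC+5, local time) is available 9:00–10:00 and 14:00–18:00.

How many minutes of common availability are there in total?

0 minutes

Maya → UTC: 10:00–11:00, 13:15–15:15, 18:00–21:00.
Ravi → UTC: 02:00–02:30, 03:30–03:45, 04:15–04:30, 06:30–09:00.
Anders → UTC: 03:30–06:00, 07:00–07:30, 09:00–09:30, 11:30–14:00.
Viktor → UTC: 09:00–13:45, 15:45–18:45.
Bob → UTC: 04:00–05:00, 09:00–13:00.
Maya ∩ Ravi: (none).
Maya ∩ Ravi ∩ Anders: (none).
Maya ∩ Ravi ∩ Anders ∩ Viktor: (none).
Maya ∩ Ravi ∩ Anders ∩ Viktor ∩ Bob: (none).
Total common minutes: 0.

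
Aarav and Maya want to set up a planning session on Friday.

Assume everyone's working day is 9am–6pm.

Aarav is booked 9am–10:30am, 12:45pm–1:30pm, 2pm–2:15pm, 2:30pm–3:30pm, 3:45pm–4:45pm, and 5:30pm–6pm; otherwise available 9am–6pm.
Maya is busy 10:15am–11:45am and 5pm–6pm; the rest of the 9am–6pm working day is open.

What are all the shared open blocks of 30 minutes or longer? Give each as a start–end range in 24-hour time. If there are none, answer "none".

11:45–12:45, 13:30–14:00

Aarav free within 09:00–18:00: 10:30–12:45, 13:30–14:00, 14:15–14:30, 15:30–15:45, 16:45–17:30.
Maya free within 09:00–18:00: 09:00–10:15, 11:45–17:00.
Aarav ∩ Maya: 11:45–12:45, 13:30–14:00, 14:15–14:30, 15:30–15:45, 16:45–17:00.
Windows ≥ 30 min: 11:45–12:45, 13:30–14:00.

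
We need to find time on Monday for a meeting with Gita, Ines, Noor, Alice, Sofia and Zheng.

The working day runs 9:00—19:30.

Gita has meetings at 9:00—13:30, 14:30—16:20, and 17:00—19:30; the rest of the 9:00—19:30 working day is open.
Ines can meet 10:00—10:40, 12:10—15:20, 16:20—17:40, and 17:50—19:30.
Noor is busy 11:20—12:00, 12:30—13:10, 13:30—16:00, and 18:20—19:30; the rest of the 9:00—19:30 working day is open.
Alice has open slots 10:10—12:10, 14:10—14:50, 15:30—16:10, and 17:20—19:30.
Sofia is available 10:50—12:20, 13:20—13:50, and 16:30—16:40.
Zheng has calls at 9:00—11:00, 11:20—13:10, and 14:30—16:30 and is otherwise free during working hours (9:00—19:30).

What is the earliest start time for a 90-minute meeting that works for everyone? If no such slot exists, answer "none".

Gita free within 09:00–19:30: 13:30–14:30, 16:20–17:00.
Noor free within 09:00–19:30: 09:00–11:20, 12:00–12:30, 13:10–13:30, 16:00–18:20.
Zheng free within 09:00–19:30: 11:00–11:20, 13:10–14:30, 16:30–19:30.
Gita ∩ Ines: 13:30–14:30, 16:20–17:00.
Gita ∩ Ines ∩ Noor: 16:20–17:00.
Gita ∩ Ines ∩ Noor ∩ Alice: (none).
Gita ∩ Ines ∩ Noor ∩ Alice ∩ Sofia: (none).
Gita ∩ Ines ∩ Noor ∩ Alice ∩ Sofia ∩ Zheng: (none).
Windows ≥ 90 min: (none).

none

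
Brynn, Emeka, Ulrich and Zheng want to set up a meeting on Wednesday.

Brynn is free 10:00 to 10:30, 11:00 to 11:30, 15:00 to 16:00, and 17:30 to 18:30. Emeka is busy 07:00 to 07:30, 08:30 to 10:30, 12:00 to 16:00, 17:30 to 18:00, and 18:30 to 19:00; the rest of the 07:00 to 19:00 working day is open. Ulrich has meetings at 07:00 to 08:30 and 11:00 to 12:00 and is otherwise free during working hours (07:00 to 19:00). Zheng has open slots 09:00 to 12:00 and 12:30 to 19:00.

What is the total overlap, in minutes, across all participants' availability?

Emeka free within 07:00–19:00: 07:30–08:30, 10:30–12:00, 16:00–17:30, 18:00–18:30.
Ulrich free within 07:00–19:00: 08:30–11:00, 12:00–19:00.
Brynn ∩ Emeka: 11:00–11:30, 18:00–18:30.
Brynn ∩ Emeka ∩ Ulrich: 18:00–18:30.
Brynn ∩ Emeka ∩ Ulrich ∩ Zheng: 18:00–18:30.
Total common minutes: 30.

30 minutes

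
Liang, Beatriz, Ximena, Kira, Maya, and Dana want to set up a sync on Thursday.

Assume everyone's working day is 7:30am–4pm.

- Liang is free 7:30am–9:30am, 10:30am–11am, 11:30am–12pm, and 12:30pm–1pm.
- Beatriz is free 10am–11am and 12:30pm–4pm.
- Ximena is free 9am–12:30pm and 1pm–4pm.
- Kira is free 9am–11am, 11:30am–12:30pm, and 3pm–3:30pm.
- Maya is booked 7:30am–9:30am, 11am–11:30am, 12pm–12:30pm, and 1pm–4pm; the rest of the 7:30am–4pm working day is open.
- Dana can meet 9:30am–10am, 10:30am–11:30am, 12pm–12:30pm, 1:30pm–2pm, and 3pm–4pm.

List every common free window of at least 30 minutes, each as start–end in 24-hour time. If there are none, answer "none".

10:30–11:00

Maya free within 07:30–16:00: 09:30–11:00, 11:30–12:00, 12:30–13:00.
Liang ∩ Beatriz: 10:30–11:00, 12:30–13:00.
Liang ∩ Beatriz ∩ Ximena: 10:30–11:00.
Liang ∩ Beatriz ∩ Ximena ∩ Kira: 10:30–11:00.
Liang ∩ Beatriz ∩ Ximena ∩ Kira ∩ Maya: 10:30–11:00.
Liang ∩ Beatriz ∩ Ximena ∩ Kira ∩ Maya ∩ Dana: 10:30–11:00.
Windows ≥ 30 min: 10:30–11:00.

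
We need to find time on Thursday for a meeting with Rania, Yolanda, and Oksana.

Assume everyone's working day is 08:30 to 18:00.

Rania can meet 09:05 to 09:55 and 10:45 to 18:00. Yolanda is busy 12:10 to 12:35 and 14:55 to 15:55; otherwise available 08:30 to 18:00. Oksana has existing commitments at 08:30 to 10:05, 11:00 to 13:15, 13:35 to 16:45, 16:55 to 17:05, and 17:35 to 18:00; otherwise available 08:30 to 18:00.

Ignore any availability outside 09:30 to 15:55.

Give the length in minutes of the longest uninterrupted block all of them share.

20 minutes

Yolanda free within 08:30–18:00: 08:30–12:10, 12:35–14:55, 15:55–18:00.
Oksana free within 08:30–18:00: 10:05–11:00, 13:15–13:35, 16:45–16:55, 17:05–17:35.
Rania ∩ Yolanda: 09:05–09:55, 10:45–12:10, 12:35–14:55, 15:55–18:00.
Rania ∩ Yolanda ∩ Oksana: 10:45–11:00, 13:15–13:35, 16:45–16:55, 17:05–17:35.
Restricted to 09:30–15:55: 10:45–11:00, 13:15–13:35.
Common window lengths: 15, 20 min; longest is 20.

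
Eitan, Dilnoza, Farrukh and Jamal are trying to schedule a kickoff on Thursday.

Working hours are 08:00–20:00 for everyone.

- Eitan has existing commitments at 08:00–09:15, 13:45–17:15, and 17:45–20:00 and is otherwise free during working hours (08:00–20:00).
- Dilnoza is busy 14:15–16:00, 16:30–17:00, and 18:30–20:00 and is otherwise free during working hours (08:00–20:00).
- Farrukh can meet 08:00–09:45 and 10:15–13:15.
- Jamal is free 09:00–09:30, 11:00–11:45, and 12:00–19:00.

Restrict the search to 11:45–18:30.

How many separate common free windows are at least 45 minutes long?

1

Eitan free within 08:00–20:00: 09:15–13:45, 17:15–17:45.
Dilnoza free within 08:00–20:00: 08:00–14:15, 16:00–16:30, 17:00–18:30.
Eitan ∩ Dilnoza: 09:15–13:45, 17:15–17:45.
Eitan ∩ Dilnoza ∩ Farrukh: 09:15–09:45, 10:15–13:15.
Eitan ∩ Dilnoza ∩ Farrukh ∩ Jamal: 09:15–09:30, 11:00–11:45, 12:00–13:15.
Restricted to 11:45–18:30: 12:00–13:15.
Windows ≥ 45 min: 12:00–13:15.
That's 1 window.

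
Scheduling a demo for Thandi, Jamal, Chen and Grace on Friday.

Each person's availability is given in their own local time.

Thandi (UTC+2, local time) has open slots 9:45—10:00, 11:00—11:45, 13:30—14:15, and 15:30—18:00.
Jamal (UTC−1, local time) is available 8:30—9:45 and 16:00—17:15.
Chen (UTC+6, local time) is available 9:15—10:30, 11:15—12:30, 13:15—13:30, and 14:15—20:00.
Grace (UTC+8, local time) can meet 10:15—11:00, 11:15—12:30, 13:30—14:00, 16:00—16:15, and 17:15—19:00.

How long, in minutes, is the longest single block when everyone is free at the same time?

15 minutes

Thandi → UTC: 07:45–08:00, 09:00–09:45, 11:30–12:15, 13:30–16:00.
Jamal → UTC: 09:30–10:45, 17:00–18:15.
Chen → UTC: 03:15–04:30, 05:15–06:30, 07:15–07:30, 08:15–14:00.
Grace → UTC: 02:15–03:00, 03:15–04:30, 05:30–06:00, 08:00–08:15, 09:15–11:00.
Thandi ∩ Jamal: 09:30–09:45.
Thandi ∩ Jamal ∩ Chen: 09:30–09:45.
Thandi ∩ Jamal ∩ Chen ∩ Grace: 09:30–09:45.
Single common window of 15 minutes.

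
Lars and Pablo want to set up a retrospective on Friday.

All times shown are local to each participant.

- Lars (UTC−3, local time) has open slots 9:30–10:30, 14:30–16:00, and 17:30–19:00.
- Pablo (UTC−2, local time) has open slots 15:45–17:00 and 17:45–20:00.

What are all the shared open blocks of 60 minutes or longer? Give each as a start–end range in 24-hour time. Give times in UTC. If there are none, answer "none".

Lars → UTC: 12:30–13:30, 17:30–19:00, 20:30–22:00.
Pablo → UTC: 17:45–19:00, 19:45–22:00.
Lars ∩ Pablo: 17:45–19:00, 20:30–22:00.
Windows ≥ 60 min: 17:45–19:00, 20:30–22:00.

17:45–19:00, 20:30–22:00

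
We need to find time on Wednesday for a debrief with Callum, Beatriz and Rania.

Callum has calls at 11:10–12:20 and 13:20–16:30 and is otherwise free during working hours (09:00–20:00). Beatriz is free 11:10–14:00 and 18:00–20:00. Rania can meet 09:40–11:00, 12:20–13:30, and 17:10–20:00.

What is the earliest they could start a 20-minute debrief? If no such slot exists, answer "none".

Callum free within 09:00–20:00: 09:00–11:10, 12:20–13:20, 16:30–20:00.
Callum ∩ Beatriz: 12:20–13:20, 18:00–20:00.
Callum ∩ Beatriz ∩ Rania: 12:20–13:20, 18:00–20:00.
Windows ≥ 20 min: 12:20–13:20, 18:00–20:00.
Earliest such window starts at 12:20.

12:20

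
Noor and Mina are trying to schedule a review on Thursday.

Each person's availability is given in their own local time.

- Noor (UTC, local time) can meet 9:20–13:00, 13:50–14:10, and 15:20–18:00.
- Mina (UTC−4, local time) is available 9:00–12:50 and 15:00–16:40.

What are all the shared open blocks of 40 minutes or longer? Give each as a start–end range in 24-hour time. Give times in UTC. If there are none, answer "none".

15:20–16:50

Noor → UTC: 09:20–13:00, 13:50–14:10, 15:20–18:00.
Mina → UTC: 13:00–16:50, 19:00–20:40.
Noor ∩ Mina: 13:50–14:10, 15:20–16:50.
Windows ≥ 40 min: 15:20–16:50.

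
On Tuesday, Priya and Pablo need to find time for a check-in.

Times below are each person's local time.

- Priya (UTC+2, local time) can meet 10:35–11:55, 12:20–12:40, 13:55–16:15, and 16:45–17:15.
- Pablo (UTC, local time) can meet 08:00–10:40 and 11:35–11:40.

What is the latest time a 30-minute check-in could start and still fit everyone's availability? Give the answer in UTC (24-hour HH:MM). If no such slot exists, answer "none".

09:25

Priya → UTC: 08:35–09:55, 10:20–10:40, 11:55–14:15, 14:45–15:15.
Pablo → UTC: 08:00–10:40, 11:35–11:40.
Priya ∩ Pablo: 08:35–09:55, 10:20–10:40.
Windows ≥ 30 min: 08:35–09:55.
Latest start in the last window 08:35–09:55 is 09:55 − 30 min = 09:25.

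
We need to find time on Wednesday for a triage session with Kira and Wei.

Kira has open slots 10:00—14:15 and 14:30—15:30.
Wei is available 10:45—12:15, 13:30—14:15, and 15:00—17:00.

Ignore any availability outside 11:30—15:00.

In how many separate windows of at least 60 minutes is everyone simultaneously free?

0

Kira ∩ Wei: 10:45–12:15, 13:30–14:15, 15:00–15:30.
Restricted to 11:30–15:00: 11:30–12:15, 13:30–14:15.
Windows ≥ 60 min: (none).
That's 0 windows.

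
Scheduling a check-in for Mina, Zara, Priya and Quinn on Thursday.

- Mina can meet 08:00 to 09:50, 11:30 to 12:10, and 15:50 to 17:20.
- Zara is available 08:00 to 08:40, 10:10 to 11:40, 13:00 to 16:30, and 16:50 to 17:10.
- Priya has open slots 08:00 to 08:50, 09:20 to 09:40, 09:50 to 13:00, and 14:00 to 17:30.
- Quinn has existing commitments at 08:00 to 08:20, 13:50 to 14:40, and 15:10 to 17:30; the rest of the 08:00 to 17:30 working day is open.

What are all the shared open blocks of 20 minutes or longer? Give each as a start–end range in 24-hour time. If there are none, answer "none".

Quinn free within 08:00–17:30: 08:20–13:50, 14:40–15:10.
Mina ∩ Zara: 08:00–08:40, 11:30–11:40, 15:50–16:30, 16:50–17:10.
Mina ∩ Zara ∩ Priya: 08:00–08:40, 11:30–11:40, 15:50–16:30, 16:50–17:10.
Mina ∩ Zara ∩ Priya ∩ Quinn: 08:20–08:40, 11:30–11:40.
Windows ≥ 20 min: 08:20–08:40.

08:20–08:40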